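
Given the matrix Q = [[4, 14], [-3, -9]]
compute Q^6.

[[-3926, -9310], [1995, 4719]]

tr Q = -5 and det Q = 6, so the characteristic polynomial is λ² − (-5)λ + (6) with roots -3 and -2.
Eigenvectors give P = [[-2, 7], [1, -3]] with P⁻¹ = [[3, 7], [1, 2]], and Q = P·diag(-3, -2)·P⁻¹.
Then Q^6 = P·diag(729, 64)·P⁻¹ = [[-1458, 448], [729, -192]] · [[3, 7], [1, 2]] = [[-3926, -9310], [1995, 4719]].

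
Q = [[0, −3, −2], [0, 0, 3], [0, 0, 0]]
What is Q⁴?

Q is strictly triangular, hence nilpotent: Q³ = 0, so Q⁴ = 0.

[[0, 0, 0], [0, 0, 0], [0, 0, 0]]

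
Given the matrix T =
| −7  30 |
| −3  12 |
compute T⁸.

tr T = 5 and det T = 6, so the characteristic polynomial is λ² − (5)λ + (6) with roots 3 and 2.
Eigenvectors give P = [[3, 10], [1, 3]] with P⁻¹ = [[−3, 10], [1, −3]], and T = P·diag(3, 2)·P⁻¹.
Then T⁸ = P·diag(6561, 256)·P⁻¹ = [[19683, 2560], [6561, 768]] · [[−3, 10], [1, −3]] = [[−56489, 189150], [−18915, 63306]].

[[−56489, 189150], [−18915, 63306]]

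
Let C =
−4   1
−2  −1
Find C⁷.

tr C = −5 and det C = 6, so the characteristic polynomial is λ² − (−5)λ + (6) with roots −2 and −3.
Eigenvectors give P = [[−1, 1], [−2, 1]] with P⁻¹ = [[1, −1], [2, −1]], and C = P·diag(−2, −3)·P⁻¹.
Then C⁷ = P·diag(−128, −2187)·P⁻¹ = [[128, −2187], [256, −2187]] · [[1, −1], [2, −1]] = [[−4246, 2059], [−4118, 1931]].

[[−4246, 2059], [−4118, 1931]]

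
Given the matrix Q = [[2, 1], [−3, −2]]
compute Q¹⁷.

[[2, 1], [−3, −2]]

Q² = I (check: tr Q = 0 and det Q = −1), so Q¹⁷ = Q since 17 is odd.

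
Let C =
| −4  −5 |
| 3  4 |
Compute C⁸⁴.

C² = I (check: tr C = 0 and det C = −1), so C⁸⁴ = I since 84 is even.

[[1, 0], [0, 1]]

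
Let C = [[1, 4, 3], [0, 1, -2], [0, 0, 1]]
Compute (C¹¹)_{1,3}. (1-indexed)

-407

C = I + N where N = [[0, 4, 3], [0, 0, -2], [0, 0, 0]] is strictly upper-triangular, so N³ = 0.
(I + N)¹¹ = I + 11·N + 55·N² = [[1, 44, -407], [0, 1, -22], [0, 0, 1]].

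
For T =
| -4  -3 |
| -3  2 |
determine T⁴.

T² = [[25, 6], [6, 13]]
T³ = [[-118, -63], [-63, 8]]
T⁴ = [[661, 228], [228, 205]]

[[661, 228], [228, 205]]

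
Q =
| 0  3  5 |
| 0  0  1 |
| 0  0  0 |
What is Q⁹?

[[0, 0, 0], [0, 0, 0], [0, 0, 0]]

Q is strictly triangular, hence nilpotent: Q³ = 0, so Q⁹ = 0.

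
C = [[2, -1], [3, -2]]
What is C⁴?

[[1, 0], [0, 1]]

C² = I (check: tr C = 0 and det C = -1), so C⁴ = I since 4 is even.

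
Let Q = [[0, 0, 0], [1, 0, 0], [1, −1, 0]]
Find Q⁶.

[[0, 0, 0], [0, 0, 0], [0, 0, 0]]

Q is strictly triangular, hence nilpotent: Q³ = 0, so Q⁶ = 0.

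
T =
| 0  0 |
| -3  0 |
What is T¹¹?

T is strictly triangular, hence nilpotent: T² = 0, so T¹¹ = 0.

[[0, 0], [0, 0]]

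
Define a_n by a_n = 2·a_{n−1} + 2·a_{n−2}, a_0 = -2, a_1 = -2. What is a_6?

-416

With companion matrix A = [[2, 2], [1, 0]], [a_n, a_{n−1}]ᵀ = A·[a_{n−1}, a_{n−2}]ᵀ, so [a_6, a_5]ᵀ = A^5·[a_1, a_0]ᵀ.
A^5 = [[120, 88], [44, 32]], giving [a_6, a_5]ᵀ = [[-416], [-152]].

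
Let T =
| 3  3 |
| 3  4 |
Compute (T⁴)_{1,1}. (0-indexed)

1066

T² = [[18, 21], [21, 25]]
T³ = [[117, 138], [138, 163]]
T⁴ = [[765, 903], [903, 1066]]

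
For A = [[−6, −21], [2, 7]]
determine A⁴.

A² = A (a projection; rank 1, trace 1), so A⁴ = A.

[[−6, −21], [2, 7]]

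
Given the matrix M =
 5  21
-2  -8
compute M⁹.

[[3065, 10731], [-1022, -3578]]

tr M = -3 and det M = 2, so the characteristic polynomial is λ² − (-3)λ + (2) with roots -2 and -1.
Eigenvectors give P = [[-3, 7], [1, -2]] with P⁻¹ = [[2, 7], [1, 3]], and M = P·diag(-2, -1)·P⁻¹.
Then M⁹ = P·diag(-512, -1)·P⁻¹ = [[1536, -7], [-512, 2]] · [[2, 7], [1, 3]] = [[3065, 10731], [-1022, -3578]].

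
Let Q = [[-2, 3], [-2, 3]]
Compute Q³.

[[-2, 3], [-2, 3]]

Q² = Q (a projection; rank 1, trace 1), so Q³ = Q.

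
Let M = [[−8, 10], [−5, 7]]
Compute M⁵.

[[−518, 550], [−275, 307]]

tr M = −1 and det M = −6, so the characteristic polynomial is λ² − (−1)λ + (−6) with roots −3 and 2.
Eigenvectors give P = [[−2, −1], [−1, −1]] with P⁻¹ = [[−1, 1], [1, −2]], and M = P·diag(−3, 2)·P⁻¹.
Then M⁵ = P·diag(−243, 32)·P⁻¹ = [[486, −32], [243, −32]] · [[−1, 1], [1, −2]] = [[−518, 550], [−275, 307]].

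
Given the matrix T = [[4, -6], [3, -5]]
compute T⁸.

[[-254, 510], [-255, 511]]

tr T = -1 and det T = -2, so the characteristic polynomial is λ² − (-1)λ + (-2) with roots -2 and 1.
Eigenvectors give P = [[1, 2], [1, 1]] with P⁻¹ = [[-1, 2], [1, -1]], and T = P·diag(-2, 1)·P⁻¹.
Then T⁸ = P·diag(256, 1)·P⁻¹ = [[256, 2], [256, 1]] · [[-1, 2], [1, -1]] = [[-254, 510], [-255, 511]].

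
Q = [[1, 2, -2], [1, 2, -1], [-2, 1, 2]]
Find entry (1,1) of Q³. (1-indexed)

Q² = [[7, 4, -8], [5, 5, -6], [-5, 0, 7]]
Q³ = [[27, 14, -34], [22, 14, -27], [-19, -3, 24]]

27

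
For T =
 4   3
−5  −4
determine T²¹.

[[4, 3], [−5, −4]]

T² = I (check: tr T = 0 and det T = −1), so T²¹ = T since 21 is odd.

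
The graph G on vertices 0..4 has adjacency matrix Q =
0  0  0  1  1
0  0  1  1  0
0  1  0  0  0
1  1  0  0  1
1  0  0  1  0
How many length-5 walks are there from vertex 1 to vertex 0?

7

The number of length-5 walks from vertex 1 to vertex 0 is entry (1,0) of Q⁵, where Q is the adjacency matrix.
Q² = [[2, 1, 0, 1, 1], [1, 2, 0, 0, 1], [0, 0, 1, 1, 0], [1, 0, 1, 3, 1], [1, 1, 0, 1, 2]]
Q³ = [[2, 1, 1, 4, 3], [1, 0, 2, 4, 1], [1, 2, 0, 0, 1], [4, 4, 0, 2, 4], [3, 1, 1, 4, 2]]
Q⁴ = [[7, 5, 1, 6, 6], [5, 6, 0, 2, 5], [1, 0, 2, 4, 1], [6, 2, 4, 12, 6], [6, 5, 1, 6, 7]]
Q⁵ = [[12, 7, 5, 18, 13], [7, 2, 6, 16, 7], [5, 6, 0, 2, 5], [18, 16, 2, 14, 18], [13, 7, 5, 18, 12]]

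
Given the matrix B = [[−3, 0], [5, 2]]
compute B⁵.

tr B = −1 and det B = −6, so the characteristic polynomial is λ² − (−1)λ + (−6) with roots 2 and −3.
Eigenvectors give P = [[0, −1], [1, 1]] with P⁻¹ = [[1, 1], [−1, 0]], and B = P·diag(2, −3)·P⁻¹.
Then B⁵ = P·diag(32, −243)·P⁻¹ = [[0, 243], [32, −243]] · [[1, 1], [−1, 0]] = [[−243, 0], [275, 32]].

[[−243, 0], [275, 32]]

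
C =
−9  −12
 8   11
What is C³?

tr C = 2 and det C = −3, so the characteristic polynomial is λ² − (2)λ + (−3) with roots −1 and 3.
Eigenvectors give P = [[−3, 1], [2, −1]] with P⁻¹ = [[−1, −1], [−2, −3]], and C = P·diag(−1, 3)·P⁻¹.
Then C³ = P·diag(−1, 27)·P⁻¹ = [[3, 27], [−2, −27]] · [[−1, −1], [−2, −3]] = [[−57, −84], [56, 83]].

[[−57, −84], [56, 83]]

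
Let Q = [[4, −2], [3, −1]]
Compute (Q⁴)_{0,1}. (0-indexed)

Q² = [[10, −6], [9, −5]]
Q³ = [[22, −14], [21, −13]]
Q⁴ = [[46, −30], [45, −29]]

−30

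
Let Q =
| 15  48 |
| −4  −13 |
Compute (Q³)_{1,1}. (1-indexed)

111

tr Q = 2 and det Q = −3, so the characteristic polynomial is λ² − (2)λ + (−3) with roots −1 and 3.
Eigenvectors give P = [[−3, 4], [1, −1]] with P⁻¹ = [[1, 4], [1, 3]], and Q = P·diag(−1, 3)·P⁻¹.
Then Q³ = P·diag(−1, 27)·P⁻¹ = [[3, 108], [−1, −27]] · [[1, 4], [1, 3]] = [[111, 336], [−28, −85]].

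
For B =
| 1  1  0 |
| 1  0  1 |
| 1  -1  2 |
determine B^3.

B^2 = [[2, 1, 1], [2, 0, 2], [2, -1, 3]]
B^3 = [[4, 1, 3], [4, 0, 4], [4, -1, 5]]

[[4, 1, 3], [4, 0, 4], [4, -1, 5]]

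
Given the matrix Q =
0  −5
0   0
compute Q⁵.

[[0, 0], [0, 0]]

Q is strictly triangular, hence nilpotent: Q² = 0, so Q⁵ = 0.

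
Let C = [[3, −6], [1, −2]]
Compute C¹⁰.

[[3, −6], [1, −2]]

C² = C (a projection; rank 1, trace 1), so C¹⁰ = C.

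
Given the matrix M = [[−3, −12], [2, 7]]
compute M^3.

[[−51, −156], [26, 79]]

tr M = 4 and det M = 3, so the characteristic polynomial is λ² − (4)λ + (3) with roots 3 and 1.
Eigenvectors give P = [[−2, 3], [1, −1]] with P⁻¹ = [[1, 3], [1, 2]], and M = P·diag(3, 1)·P⁻¹.
Then M^3 = P·diag(27, 1)·P⁻¹ = [[−54, 3], [27, −1]] · [[1, 3], [1, 2]] = [[−51, −156], [26, 79]].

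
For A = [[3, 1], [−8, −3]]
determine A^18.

A² = I (check: tr A = 0 and det A = −1), so A^18 = I since 18 is even.

[[1, 0], [0, 1]]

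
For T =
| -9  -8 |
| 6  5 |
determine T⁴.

tr T = -4 and det T = 3, so the characteristic polynomial is λ² − (-4)λ + (3) with roots -3 and -1.
Eigenvectors give P = [[4, -1], [-3, 1]] with P⁻¹ = [[1, 1], [3, 4]], and T = P·diag(-3, -1)·P⁻¹.
Then T⁴ = P·diag(81, 1)·P⁻¹ = [[324, -1], [-243, 1]] · [[1, 1], [3, 4]] = [[321, 320], [-240, -239]].

[[321, 320], [-240, -239]]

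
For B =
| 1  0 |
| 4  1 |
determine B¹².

[[1, 0], [48, 1]]

B = I + N where N = [[0, 0], [4, 0]] is strictly lower-triangular, so N² = 0.
(I + N)¹² = I + 12·N = [[1, 0], [48, 1]].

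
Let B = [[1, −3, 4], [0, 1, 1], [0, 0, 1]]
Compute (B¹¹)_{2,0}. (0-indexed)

B = I + N where N = [[0, −3, 4], [0, 0, 1], [0, 0, 0]] is strictly upper-triangular, so N³ = 0.
(I + N)¹¹ = I + 11·N + 55·N² = [[1, −33, −121], [0, 1, 11], [0, 0, 1]].

0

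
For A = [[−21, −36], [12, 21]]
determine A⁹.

tr A = 0 and det A = −9, so the characteristic polynomial is λ² − (0)λ + (−9) with roots 3 and −3.
Eigenvectors give P = [[−3, −2], [2, 1]] with P⁻¹ = [[1, 2], [−2, −3]], and A = P·diag(3, −3)·P⁻¹.
Then A⁹ = P·diag(19683, −19683)·P⁻¹ = [[−59049, 39366], [39366, −19683]] · [[1, 2], [−2, −3]] = [[−137781, −236196], [78732, 137781]].

[[−137781, −236196], [78732, 137781]]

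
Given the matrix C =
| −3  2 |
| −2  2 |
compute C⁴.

[[21, −10], [10, −4]]

C² = [[5, −2], [2, 0]]
C³ = [[−11, 6], [−6, 4]]
C⁴ = [[21, −10], [10, −4]]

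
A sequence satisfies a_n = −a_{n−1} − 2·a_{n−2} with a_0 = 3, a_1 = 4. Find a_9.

With companion matrix M = [[−1, −2], [1, 0]], [a_n, a_{n−1}]ᵀ = M·[a_{n−1}, a_{n−2}]ᵀ, so [a_9, a_8]ᵀ = M^8·[a_1, a_0]ᵀ.
M^8 = [[−17, −6], [3, −14]], giving [a_9, a_8]ᵀ = [[−86], [−30]].

−86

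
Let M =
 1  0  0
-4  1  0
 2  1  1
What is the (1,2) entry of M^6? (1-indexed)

M = I + N where N = [[0, 0, 0], [-4, 0, 0], [2, 1, 0]] is strictly lower-triangular, so N^3 = 0.
(I + N)^6 = I + 6·N + 15·N^2 = [[1, 0, 0], [-24, 1, 0], [-48, 6, 1]].

0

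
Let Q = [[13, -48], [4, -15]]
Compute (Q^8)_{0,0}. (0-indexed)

-19679

tr Q = -2 and det Q = -3, so the characteristic polynomial is λ² − (-2)λ + (-3) with roots 1 and -3.
Eigenvectors give P = [[4, 3], [1, 1]] with P⁻¹ = [[1, -3], [-1, 4]], and Q = P·diag(1, -3)·P⁻¹.
Then Q^8 = P·diag(1, 6561)·P⁻¹ = [[4, 19683], [1, 6561]] · [[1, -3], [-1, 4]] = [[-19679, 78720], [-6560, 26241]].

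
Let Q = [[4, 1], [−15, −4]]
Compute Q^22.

Q² = I (check: tr Q = 0 and det Q = −1), so Q^22 = I since 22 is even.

[[1, 0], [0, 1]]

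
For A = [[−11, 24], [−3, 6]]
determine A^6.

tr A = −5 and det A = 6, so the characteristic polynomial is λ² − (−5)λ + (6) with roots −3 and −2.
Eigenvectors give P = [[−3, 8], [−1, 3]] with P⁻¹ = [[−3, 8], [−1, 3]], and A = P·diag(−3, −2)·P⁻¹.
Then A^6 = P·diag(729, 64)·P⁻¹ = [[−2187, 512], [−729, 192]] · [[−3, 8], [−1, 3]] = [[6049, −15960], [1995, −5256]].

[[6049, −15960], [1995, −5256]]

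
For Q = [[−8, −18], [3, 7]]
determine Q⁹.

tr Q = −1 and det Q = −2, so the characteristic polynomial is λ² − (−1)λ + (−2) with roots 1 and −2.
Eigenvectors give P = [[2, 3], [−1, −1]] with P⁻¹ = [[−1, −3], [1, 2]], and Q = P·diag(1, −2)·P⁻¹.
Then Q⁹ = P·diag(1, −512)·P⁻¹ = [[2, −1536], [−1, 512]] · [[−1, −3], [1, 2]] = [[−1538, −3078], [513, 1027]].

[[−1538, −3078], [513, 1027]]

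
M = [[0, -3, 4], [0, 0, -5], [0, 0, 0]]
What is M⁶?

M is strictly triangular, hence nilpotent: M³ = 0, so M⁶ = 0.

[[0, 0, 0], [0, 0, 0], [0, 0, 0]]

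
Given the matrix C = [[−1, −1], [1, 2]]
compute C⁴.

[[−1, −3], [3, 8]]

C² = [[0, −1], [1, 3]]
C³ = [[−1, −2], [2, 5]]
C⁴ = [[−1, −3], [3, 8]]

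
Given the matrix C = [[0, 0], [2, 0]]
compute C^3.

[[0, 0], [0, 0]]

C is strictly triangular, hence nilpotent: C^2 = 0, so C^3 = 0.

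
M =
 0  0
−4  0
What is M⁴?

[[0, 0], [0, 0]]

M is strictly triangular, hence nilpotent: M² = 0, so M⁴ = 0.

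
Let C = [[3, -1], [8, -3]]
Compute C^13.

C² = I (check: tr C = 0 and det C = -1), so C^13 = C since 13 is odd.

[[3, -1], [8, -3]]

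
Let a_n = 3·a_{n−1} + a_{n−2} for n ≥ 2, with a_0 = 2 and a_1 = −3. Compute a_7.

With companion matrix C = [[3, 1], [1, 0]], [a_n, a_{n−1}]ᵀ = C·[a_{n−1}, a_{n−2}]ᵀ, so [a_7, a_6]ᵀ = C^6·[a_1, a_0]ᵀ.
C^6 = [[1189, 360], [360, 109]], giving [a_7, a_6]ᵀ = [[−2847], [−862]].

−2847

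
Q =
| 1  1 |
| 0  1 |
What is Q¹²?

[[1, 12], [0, 1]]

Q = I + N where N = [[0, 1], [0, 0]] is strictly upper-triangular, so N² = 0.
(I + N)¹² = I + 12·N = [[1, 12], [0, 1]].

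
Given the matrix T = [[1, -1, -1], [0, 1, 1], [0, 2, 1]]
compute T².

[[1, -4, -3], [0, 3, 2], [0, 4, 3]]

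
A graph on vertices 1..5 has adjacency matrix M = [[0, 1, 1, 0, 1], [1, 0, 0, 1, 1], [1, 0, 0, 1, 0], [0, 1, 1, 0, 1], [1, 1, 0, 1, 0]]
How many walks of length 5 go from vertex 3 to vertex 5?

22

The number of length-5 walks from vertex 3 to vertex 5 is entry (3,5) of M^5, where M is the adjacency matrix.
M^2 = [[3, 1, 0, 3, 1], [1, 3, 2, 1, 2], [0, 2, 2, 0, 2], [3, 1, 0, 3, 1], [1, 2, 2, 1, 3]]
M^3 = [[2, 7, 6, 2, 7], [7, 4, 2, 7, 5], [6, 2, 0, 6, 2], [2, 7, 6, 2, 7], [7, 5, 2, 7, 4]]
M^4 = [[20, 11, 4, 20, 11], [11, 19, 14, 11, 18], [4, 14, 12, 4, 14], [20, 11, 4, 20, 11], [11, 18, 14, 11, 19]]
M^5 = [[26, 51, 40, 26, 51], [51, 40, 22, 51, 41], [40, 22, 8, 40, 22], [26, 51, 40, 26, 51], [51, 41, 22, 51, 40]]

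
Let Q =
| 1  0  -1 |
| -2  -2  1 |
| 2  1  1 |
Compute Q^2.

[[-1, -1, -2], [4, 5, 1], [2, -1, 0]]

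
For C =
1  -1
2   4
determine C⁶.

tr C = 5 and det C = 6, so the characteristic polynomial is λ² − (5)λ + (6) with roots 3 and 2.
Eigenvectors give P = [[1, -1], [-2, 1]] with P⁻¹ = [[-1, -1], [-2, -1]], and C = P·diag(3, 2)·P⁻¹.
Then C⁶ = P·diag(729, 64)·P⁻¹ = [[729, -64], [-1458, 64]] · [[-1, -1], [-2, -1]] = [[-601, -665], [1330, 1394]].

[[-601, -665], [1330, 1394]]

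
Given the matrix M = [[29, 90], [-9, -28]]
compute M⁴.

tr M = 1 and det M = -2, so the characteristic polynomial is λ² − (1)λ + (-2) with roots 2 and -1.
Eigenvectors give P = [[-10, 3], [3, -1]] with P⁻¹ = [[-1, -3], [-3, -10]], and M = P·diag(2, -1)·P⁻¹.
Then M⁴ = P·diag(16, 1)·P⁻¹ = [[-160, 3], [48, -1]] · [[-1, -3], [-3, -10]] = [[151, 450], [-45, -134]].

[[151, 450], [-45, -134]]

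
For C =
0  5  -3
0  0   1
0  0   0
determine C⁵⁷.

C is strictly triangular, hence nilpotent: C³ = 0, so C⁵⁷ = 0.

[[0, 0, 0], [0, 0, 0], [0, 0, 0]]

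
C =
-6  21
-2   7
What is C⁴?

[[-6, 21], [-2, 7]]

C² = C (a projection; rank 1, trace 1), so C⁴ = C.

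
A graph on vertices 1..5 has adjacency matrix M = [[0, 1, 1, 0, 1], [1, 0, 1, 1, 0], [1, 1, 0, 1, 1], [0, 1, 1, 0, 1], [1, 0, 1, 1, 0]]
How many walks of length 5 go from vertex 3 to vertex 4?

The number of length-5 walks from vertex 3 to vertex 4 is entry (3,4) of M⁵, where M is the adjacency matrix.
M² = [[3, 1, 2, 3, 1], [1, 3, 2, 1, 3], [2, 2, 4, 2, 2], [3, 1, 2, 3, 1], [1, 3, 2, 1, 3]]
M³ = [[4, 8, 8, 4, 8], [8, 4, 8, 8, 4], [8, 8, 8, 8, 8], [4, 8, 8, 4, 8], [8, 4, 8, 8, 4]]
M⁴ = [[24, 16, 24, 24, 16], [16, 24, 24, 16, 24], [24, 24, 32, 24, 24], [24, 16, 24, 24, 16], [16, 24, 24, 16, 24]]
M⁵ = [[56, 72, 80, 56, 72], [72, 56, 80, 72, 56], [80, 80, 96, 80, 80], [56, 72, 80, 56, 72], [72, 56, 80, 72, 56]]

80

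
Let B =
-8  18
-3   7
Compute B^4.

tr B = -1 and det B = -2, so the characteristic polynomial is λ² − (-1)λ + (-2) with roots 1 and -2.
Eigenvectors give P = [[-2, -3], [-1, -1]] with P⁻¹ = [[1, -3], [-1, 2]], and B = P·diag(1, -2)·P⁻¹.
Then B^4 = P·diag(1, 16)·P⁻¹ = [[-2, -48], [-1, -16]] · [[1, -3], [-1, 2]] = [[46, -90], [15, -29]].

[[46, -90], [15, -29]]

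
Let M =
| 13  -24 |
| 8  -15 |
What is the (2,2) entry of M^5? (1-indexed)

tr M = -2 and det M = -3, so the characteristic polynomial is λ² − (-2)λ + (-3) with roots 1 and -3.
Eigenvectors give P = [[2, 3], [1, 2]] with P⁻¹ = [[2, -3], [-1, 2]], and M = P·diag(1, -3)·P⁻¹.
Then M^5 = P·diag(1, -243)·P⁻¹ = [[2, -729], [1, -486]] · [[2, -3], [-1, 2]] = [[733, -1464], [488, -975]].

-975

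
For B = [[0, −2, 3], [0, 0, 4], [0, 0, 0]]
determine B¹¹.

B is strictly triangular, hence nilpotent: B³ = 0, so B¹¹ = 0.

[[0, 0, 0], [0, 0, 0], [0, 0, 0]]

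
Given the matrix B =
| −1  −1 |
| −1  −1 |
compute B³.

B² = [[2, 2], [2, 2]]
B³ = [[−4, −4], [−4, −4]]

[[−4, −4], [−4, −4]]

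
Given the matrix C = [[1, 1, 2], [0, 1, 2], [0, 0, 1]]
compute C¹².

[[1, 12, 156], [0, 1, 24], [0, 0, 1]]

C = I + N where N = [[0, 1, 2], [0, 0, 2], [0, 0, 0]] is strictly upper-triangular, so N³ = 0.
(I + N)¹² = I + 12·N + 66·N² = [[1, 12, 156], [0, 1, 24], [0, 0, 1]].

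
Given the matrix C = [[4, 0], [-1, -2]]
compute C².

[[16, 0], [-2, 4]]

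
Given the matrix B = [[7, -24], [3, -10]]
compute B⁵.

tr B = -3 and det B = 2, so the characteristic polynomial is λ² − (-3)λ + (2) with roots -2 and -1.
Eigenvectors give P = [[-8, 3], [-3, 1]] with P⁻¹ = [[1, -3], [3, -8]], and B = P·diag(-2, -1)·P⁻¹.
Then B⁵ = P·diag(-32, -1)·P⁻¹ = [[256, -3], [96, -1]] · [[1, -3], [3, -8]] = [[247, -744], [93, -280]].

[[247, -744], [93, -280]]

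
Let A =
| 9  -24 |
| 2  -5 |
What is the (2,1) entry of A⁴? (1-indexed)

tr A = 4 and det A = 3, so the characteristic polynomial is λ² − (4)λ + (3) with roots 3 and 1.
Eigenvectors give P = [[4, 3], [1, 1]] with P⁻¹ = [[1, -3], [-1, 4]], and A = P·diag(3, 1)·P⁻¹.
Then A⁴ = P·diag(81, 1)·P⁻¹ = [[324, 3], [81, 1]] · [[1, -3], [-1, 4]] = [[321, -960], [80, -239]].

80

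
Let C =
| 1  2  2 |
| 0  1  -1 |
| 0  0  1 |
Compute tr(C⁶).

C = I + N where N = [[0, 2, 2], [0, 0, -1], [0, 0, 0]] is strictly upper-triangular, so N³ = 0.
(I + N)⁶ = I + 6·N + 15·N² = [[1, 12, -18], [0, 1, -6], [0, 0, 1]].

3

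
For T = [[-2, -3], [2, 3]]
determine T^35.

T² = T (a projection; rank 1, trace 1), so T^35 = T.

[[-2, -3], [2, 3]]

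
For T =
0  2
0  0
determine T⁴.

[[0, 0], [0, 0]]

T is strictly triangular, hence nilpotent: T² = 0, so T⁴ = 0.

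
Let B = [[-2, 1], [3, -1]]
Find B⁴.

B² = [[7, -3], [-9, 4]]
B³ = [[-23, 10], [30, -13]]
B⁴ = [[76, -33], [-99, 43]]

[[76, -33], [-99, 43]]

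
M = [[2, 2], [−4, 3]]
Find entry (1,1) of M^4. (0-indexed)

−199

M^2 = [[−4, 10], [−20, 1]]
M^3 = [[−48, 22], [−44, −37]]
M^4 = [[−184, −30], [60, −199]]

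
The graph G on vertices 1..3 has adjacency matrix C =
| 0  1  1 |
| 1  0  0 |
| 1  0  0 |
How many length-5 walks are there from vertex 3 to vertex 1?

The number of length-5 walks from vertex 3 to vertex 1 is entry (3,1) of C⁵, where C is the adjacency matrix.
C² = [[2, 0, 0], [0, 1, 1], [0, 1, 1]]
C³ = [[0, 2, 2], [2, 0, 0], [2, 0, 0]]
C⁴ = [[4, 0, 0], [0, 2, 2], [0, 2, 2]]
C⁵ = [[0, 4, 4], [4, 0, 0], [4, 0, 0]]

4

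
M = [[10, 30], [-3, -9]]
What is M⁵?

[[10, 30], [-3, -9]]

M² = M (a projection; rank 1, trace 1), so M⁵ = M.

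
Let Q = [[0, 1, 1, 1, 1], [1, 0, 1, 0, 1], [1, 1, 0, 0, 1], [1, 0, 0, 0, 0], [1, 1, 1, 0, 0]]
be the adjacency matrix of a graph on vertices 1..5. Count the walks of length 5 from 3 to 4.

The number of length-5 walks from vertex 3 to vertex 4 is entry (3,4) of Q⁵, where Q is the adjacency matrix.
Q² = [[4, 2, 2, 0, 2], [2, 3, 2, 1, 2], [2, 2, 3, 1, 2], [0, 1, 1, 1, 1], [2, 2, 2, 1, 3]]
Q³ = [[6, 8, 8, 4, 8], [8, 6, 7, 2, 7], [8, 7, 6, 2, 7], [4, 2, 2, 0, 2], [8, 7, 7, 2, 6]]
Q⁴ = [[28, 22, 22, 6, 22], [22, 22, 21, 8, 21], [22, 21, 22, 8, 21], [6, 8, 8, 4, 8], [22, 21, 21, 8, 22]]
Q⁵ = [[72, 72, 72, 28, 72], [72, 64, 65, 22, 65], [72, 65, 64, 22, 65], [28, 22, 22, 6, 22], [72, 65, 65, 22, 64]]

22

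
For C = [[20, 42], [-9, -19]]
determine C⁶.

tr C = 1 and det C = -2, so the characteristic polynomial is λ² − (1)λ + (-2) with roots 2 and -1.
Eigenvectors give P = [[-7, -2], [3, 1]] with P⁻¹ = [[-1, -2], [3, 7]], and C = P·diag(2, -1)·P⁻¹.
Then C⁶ = P·diag(64, 1)·P⁻¹ = [[-448, -2], [192, 1]] · [[-1, -2], [3, 7]] = [[442, 882], [-189, -377]].

[[442, 882], [-189, -377]]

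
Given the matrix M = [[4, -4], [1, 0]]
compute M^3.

[[32, -48], [12, -16]]

M^2 = [[12, -16], [4, -4]]
M^3 = [[32, -48], [12, -16]]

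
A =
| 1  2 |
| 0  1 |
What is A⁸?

[[1, 16], [0, 1]]

A = I + N where N = [[0, 2], [0, 0]] is strictly upper-triangular, so N² = 0.
(I + N)⁸ = I + 8·N = [[1, 16], [0, 1]].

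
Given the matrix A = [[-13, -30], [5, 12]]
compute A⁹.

[[-60073, -121170], [20195, 40902]]

tr A = -1 and det A = -6, so the characteristic polynomial is λ² − (-1)λ + (-6) with roots -3 and 2.
Eigenvectors give P = [[3, -2], [-1, 1]] with P⁻¹ = [[1, 2], [1, 3]], and A = P·diag(-3, 2)·P⁻¹.
Then A⁹ = P·diag(-19683, 512)·P⁻¹ = [[-59049, -1024], [19683, 512]] · [[1, 2], [1, 3]] = [[-60073, -121170], [20195, 40902]].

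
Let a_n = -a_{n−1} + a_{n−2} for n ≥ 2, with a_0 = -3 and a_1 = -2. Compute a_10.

With companion matrix B = [[-1, 1], [1, 0]], [a_n, a_{n−1}]ᵀ = B·[a_{n−1}, a_{n−2}]ᵀ, so [a_10, a_9]ᵀ = B⁹·[a_1, a_0]ᵀ.
B⁹ = [[-55, 34], [34, -21]], giving [a_10, a_9]ᵀ = [[8], [-5]].

8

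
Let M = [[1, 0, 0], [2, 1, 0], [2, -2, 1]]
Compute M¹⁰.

M = I + N where N = [[0, 0, 0], [2, 0, 0], [2, -2, 0]] is strictly lower-triangular, so N³ = 0.
(I + N)¹⁰ = I + 10·N + 45·N² = [[1, 0, 0], [20, 1, 0], [-160, -20, 1]].

[[1, 0, 0], [20, 1, 0], [-160, -20, 1]]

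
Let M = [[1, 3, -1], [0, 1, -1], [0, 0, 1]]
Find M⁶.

M = I + N where N = [[0, 3, -1], [0, 0, -1], [0, 0, 0]] is strictly upper-triangular, so N³ = 0.
(I + N)⁶ = I + 6·N + 15·N² = [[1, 18, -51], [0, 1, -6], [0, 0, 1]].

[[1, 18, -51], [0, 1, -6], [0, 0, 1]]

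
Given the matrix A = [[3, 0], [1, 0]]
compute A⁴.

[[81, 0], [27, 0]]

A² = [[9, 0], [3, 0]]
A³ = [[27, 0], [9, 0]]
A⁴ = [[81, 0], [27, 0]]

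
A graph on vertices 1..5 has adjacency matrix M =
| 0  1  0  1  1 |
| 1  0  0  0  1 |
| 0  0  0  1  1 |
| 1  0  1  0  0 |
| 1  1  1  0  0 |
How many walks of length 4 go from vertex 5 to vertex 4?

11

The number of length-4 walks from vertex 5 to vertex 4 is entry (5,4) of M^4, where M is the adjacency matrix.
M^2 = [[3, 1, 2, 0, 1], [1, 2, 1, 1, 1], [2, 1, 2, 0, 0], [0, 1, 0, 2, 2], [1, 1, 0, 2, 3]]
M^3 = [[2, 4, 1, 5, 6], [4, 2, 2, 2, 4], [1, 2, 0, 4, 5], [5, 2, 4, 0, 1], [6, 4, 5, 1, 2]]
M^4 = [[15, 8, 11, 3, 7], [8, 8, 6, 6, 8], [11, 6, 9, 1, 3], [3, 6, 1, 9, 11], [7, 8, 3, 11, 15]]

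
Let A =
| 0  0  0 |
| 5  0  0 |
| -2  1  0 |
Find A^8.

A is strictly triangular, hence nilpotent: A^3 = 0, so A^8 = 0.

[[0, 0, 0], [0, 0, 0], [0, 0, 0]]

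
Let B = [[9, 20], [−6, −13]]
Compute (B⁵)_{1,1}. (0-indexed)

tr B = −4 and det B = 3, so the characteristic polynomial is λ² − (−4)λ + (3) with roots −3 and −1.
Eigenvectors give P = [[5, 2], [−3, −1]] with P⁻¹ = [[−1, −2], [3, 5]], and B = P·diag(−3, −1)·P⁻¹.
Then B⁵ = P·diag(−243, −1)·P⁻¹ = [[−1215, −2], [729, 1]] · [[−1, −2], [3, 5]] = [[1209, 2420], [−726, −1453]].

−1453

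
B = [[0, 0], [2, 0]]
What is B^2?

[[0, 0], [0, 0]]

B is strictly triangular, hence nilpotent: B^2 = 0, so B^2 = 0.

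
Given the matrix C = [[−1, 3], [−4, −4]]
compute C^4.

[[−179, 105], [−140, −284]]

C^2 = [[−11, −15], [20, 4]]
C^3 = [[71, 27], [−36, 44]]
C^4 = [[−179, 105], [−140, −284]]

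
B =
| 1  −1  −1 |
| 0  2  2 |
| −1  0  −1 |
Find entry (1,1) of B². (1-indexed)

2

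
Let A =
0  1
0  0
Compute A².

[[0, 0], [0, 0]]

A is strictly triangular, hence nilpotent: A² = 0, so A² = 0.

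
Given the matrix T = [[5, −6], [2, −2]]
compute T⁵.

[[125, −186], [62, −92]]

tr T = 3 and det T = 2, so the characteristic polynomial is λ² − (3)λ + (2) with roots 1 and 2.
Eigenvectors give P = [[3, 2], [2, 1]] with P⁻¹ = [[−1, 2], [2, −3]], and T = P·diag(1, 2)·P⁻¹.
Then T⁵ = P·diag(1, 32)·P⁻¹ = [[3, 64], [2, 32]] · [[−1, 2], [2, −3]] = [[125, −186], [62, −92]].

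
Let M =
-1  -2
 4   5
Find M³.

tr M = 4 and det M = 3, so the characteristic polynomial is λ² − (4)λ + (3) with roots 1 and 3.
Eigenvectors give P = [[-1, -1], [1, 2]] with P⁻¹ = [[-2, -1], [1, 1]], and M = P·diag(1, 3)·P⁻¹.
Then M³ = P·diag(1, 27)·P⁻¹ = [[-1, -27], [1, 54]] · [[-2, -1], [1, 1]] = [[-25, -26], [52, 53]].

[[-25, -26], [52, 53]]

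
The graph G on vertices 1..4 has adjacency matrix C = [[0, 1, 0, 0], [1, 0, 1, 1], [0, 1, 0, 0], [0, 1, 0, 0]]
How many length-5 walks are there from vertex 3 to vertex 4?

The number of length-5 walks from vertex 3 to vertex 4 is entry (3,4) of C^5, where C is the adjacency matrix.
C^2 = [[1, 0, 1, 1], [0, 3, 0, 0], [1, 0, 1, 1], [1, 0, 1, 1]]
C^3 = [[0, 3, 0, 0], [3, 0, 3, 3], [0, 3, 0, 0], [0, 3, 0, 0]]
C^4 = [[3, 0, 3, 3], [0, 9, 0, 0], [3, 0, 3, 3], [3, 0, 3, 3]]
C^5 = [[0, 9, 0, 0], [9, 0, 9, 9], [0, 9, 0, 0], [0, 9, 0, 0]]

0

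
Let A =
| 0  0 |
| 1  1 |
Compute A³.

A² = A (a projection; rank 1, trace 1), so A³ = A.

[[0, 0], [1, 1]]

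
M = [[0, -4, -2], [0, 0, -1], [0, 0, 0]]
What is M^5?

M is strictly triangular, hence nilpotent: M^3 = 0, so M^5 = 0.

[[0, 0, 0], [0, 0, 0], [0, 0, 0]]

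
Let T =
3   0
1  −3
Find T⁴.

T² = [[9, 0], [0, 9]]
T³ = [[27, 0], [9, −27]]
T⁴ = [[81, 0], [0, 81]]

[[81, 0], [0, 81]]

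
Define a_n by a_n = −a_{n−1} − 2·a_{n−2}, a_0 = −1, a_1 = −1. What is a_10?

With companion matrix T = [[−1, −2], [1, 0]], [a_n, a_{n−1}]ᵀ = T·[a_{n−1}, a_{n−2}]ᵀ, so [a_10, a_9]ᵀ = T⁹·[a_1, a_0]ᵀ.
T⁹ = [[11, 34], [−17, −6]], giving [a_10, a_9]ᵀ = [[−45], [23]].

−45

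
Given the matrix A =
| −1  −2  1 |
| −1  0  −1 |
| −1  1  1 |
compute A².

[[2, 3, 2], [2, 1, −2], [−1, 3, −1]]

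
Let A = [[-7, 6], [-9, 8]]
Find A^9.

tr A = 1 and det A = -2, so the characteristic polynomial is λ² − (1)λ + (-2) with roots 2 and -1.
Eigenvectors give P = [[-2, 1], [-3, 1]] with P⁻¹ = [[1, -1], [3, -2]], and A = P·diag(2, -1)·P⁻¹.
Then A^9 = P·diag(512, -1)·P⁻¹ = [[-1024, -1], [-1536, -1]] · [[1, -1], [3, -2]] = [[-1027, 1026], [-1539, 1538]].

[[-1027, 1026], [-1539, 1538]]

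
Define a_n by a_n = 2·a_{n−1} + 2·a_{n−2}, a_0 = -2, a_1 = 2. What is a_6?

With companion matrix C = [[2, 2], [1, 0]], [a_n, a_{n−1}]ᵀ = C·[a_{n−1}, a_{n−2}]ᵀ, so [a_6, a_5]ᵀ = C⁵·[a_1, a_0]ᵀ.
C⁵ = [[120, 88], [44, 32]], giving [a_6, a_5]ᵀ = [[64], [24]].

64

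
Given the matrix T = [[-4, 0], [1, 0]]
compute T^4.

T^2 = [[16, 0], [-4, 0]]
T^3 = [[-64, 0], [16, 0]]
T^4 = [[256, 0], [-64, 0]]

[[256, 0], [-64, 0]]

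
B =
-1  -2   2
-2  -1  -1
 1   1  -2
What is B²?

[[7, 6, -4], [3, 4, -1], [-5, -5, 5]]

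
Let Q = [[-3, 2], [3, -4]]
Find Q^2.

[[15, -14], [-21, 22]]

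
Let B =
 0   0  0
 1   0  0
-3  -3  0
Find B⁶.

B is strictly triangular, hence nilpotent: B³ = 0, so B⁶ = 0.

[[0, 0, 0], [0, 0, 0], [0, 0, 0]]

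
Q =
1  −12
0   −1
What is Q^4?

Q² = I (check: tr Q = 0 and det Q = −1), so Q^4 = I since 4 is even.

[[1, 0], [0, 1]]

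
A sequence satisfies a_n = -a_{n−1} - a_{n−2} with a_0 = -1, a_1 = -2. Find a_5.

3

With companion matrix A = [[-1, -1], [1, 0]], [a_n, a_{n−1}]ᵀ = A·[a_{n−1}, a_{n−2}]ᵀ, so [a_5, a_4]ᵀ = A⁴·[a_1, a_0]ᵀ.
A⁴ = [[-1, -1], [1, 0]], giving [a_5, a_4]ᵀ = [[3], [-2]].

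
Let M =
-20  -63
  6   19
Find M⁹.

[[-3590, -10773], [1026, 3079]]

tr M = -1 and det M = -2, so the characteristic polynomial is λ² − (-1)λ + (-2) with roots -2 and 1.
Eigenvectors give P = [[7, -3], [-2, 1]] with P⁻¹ = [[1, 3], [2, 7]], and M = P·diag(-2, 1)·P⁻¹.
Then M⁹ = P·diag(-512, 1)·P⁻¹ = [[-3584, -3], [1024, 1]] · [[1, 3], [2, 7]] = [[-3590, -10773], [1026, 3079]].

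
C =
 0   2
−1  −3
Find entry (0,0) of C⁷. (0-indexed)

tr C = −3 and det C = 2, so the characteristic polynomial is λ² − (−3)λ + (2) with roots −2 and −1.
Eigenvectors give P = [[−1, −2], [1, 1]] with P⁻¹ = [[1, 2], [−1, −1]], and C = P·diag(−2, −1)·P⁻¹.
Then C⁷ = P·diag(−128, −1)·P⁻¹ = [[128, 2], [−128, −1]] · [[1, 2], [−1, −1]] = [[126, 254], [−127, −255]].

126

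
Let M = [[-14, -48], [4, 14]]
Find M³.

[[-56, -192], [16, 56]]

tr M = 0 and det M = -4, so the characteristic polynomial is λ² − (0)λ + (-4) with roots -2 and 2.
Eigenvectors give P = [[-4, -3], [1, 1]] with P⁻¹ = [[-1, -3], [1, 4]], and M = P·diag(-2, 2)·P⁻¹.
Then M³ = P·diag(-8, 8)·P⁻¹ = [[32, -24], [-8, 8]] · [[-1, -3], [1, 4]] = [[-56, -192], [16, 56]].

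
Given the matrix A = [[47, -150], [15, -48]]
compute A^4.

[[-569, 1950], [-195, 666]]

tr A = -1 and det A = -6, so the characteristic polynomial is λ² − (-1)λ + (-6) with roots 2 and -3.
Eigenvectors give P = [[10, 3], [3, 1]] with P⁻¹ = [[1, -3], [-3, 10]], and A = P·diag(2, -3)·P⁻¹.
Then A^4 = P·diag(16, 81)·P⁻¹ = [[160, 243], [48, 81]] · [[1, -3], [-3, 10]] = [[-569, 1950], [-195, 666]].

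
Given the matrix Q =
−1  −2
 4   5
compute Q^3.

[[−25, −26], [52, 53]]

tr Q = 4 and det Q = 3, so the characteristic polynomial is λ² − (4)λ + (3) with roots 1 and 3.
Eigenvectors give P = [[−1, −1], [1, 2]] with P⁻¹ = [[−2, −1], [1, 1]], and Q = P·diag(1, 3)·P⁻¹.
Then Q^3 = P·diag(1, 27)·P⁻¹ = [[−1, −27], [1, 54]] · [[−2, −1], [1, 1]] = [[−25, −26], [52, 53]].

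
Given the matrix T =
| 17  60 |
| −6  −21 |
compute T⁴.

[[−719, −2400], [240, 801]]

tr T = −4 and det T = 3, so the characteristic polynomial is λ² − (−4)λ + (3) with roots −1 and −3.
Eigenvectors give P = [[−10, 3], [3, −1]] with P⁻¹ = [[−1, −3], [−3, −10]], and T = P·diag(−1, −3)·P⁻¹.
Then T⁴ = P·diag(1, 81)·P⁻¹ = [[−10, 243], [3, −81]] · [[−1, −3], [−3, −10]] = [[−719, −2400], [240, 801]].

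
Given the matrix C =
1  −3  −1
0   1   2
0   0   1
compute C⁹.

C = I + N where N = [[0, −3, −1], [0, 0, 2], [0, 0, 0]] is strictly upper-triangular, so N³ = 0.
(I + N)⁹ = I + 9·N + 36·N² = [[1, −27, −225], [0, 1, 18], [0, 0, 1]].

[[1, −27, −225], [0, 1, 18], [0, 0, 1]]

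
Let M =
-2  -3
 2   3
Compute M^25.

M² = M (a projection; rank 1, trace 1), so M^25 = M.

[[-2, -3], [2, 3]]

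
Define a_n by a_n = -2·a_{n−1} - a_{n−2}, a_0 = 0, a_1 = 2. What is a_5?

10

With companion matrix B = [[-2, -1], [1, 0]], [a_n, a_{n−1}]ᵀ = B·[a_{n−1}, a_{n−2}]ᵀ, so [a_5, a_4]ᵀ = B⁴·[a_1, a_0]ᵀ.
B⁴ = [[5, 4], [-4, -3]], giving [a_5, a_4]ᵀ = [[10], [-8]].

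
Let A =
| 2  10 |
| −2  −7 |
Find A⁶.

[[−2596, −6650], [1330, 3389]]

tr A = −5 and det A = 6, so the characteristic polynomial is λ² − (−5)λ + (6) with roots −3 and −2.
Eigenvectors give P = [[−2, 5], [1, −2]] with P⁻¹ = [[2, 5], [1, 2]], and A = P·diag(−3, −2)·P⁻¹.
Then A⁶ = P·diag(729, 64)·P⁻¹ = [[−1458, 320], [729, −128]] · [[2, 5], [1, 2]] = [[−2596, −6650], [1330, 3389]].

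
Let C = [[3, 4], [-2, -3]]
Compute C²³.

C² = I (check: tr C = 0 and det C = -1), so C²³ = C since 23 is odd.

[[3, 4], [-2, -3]]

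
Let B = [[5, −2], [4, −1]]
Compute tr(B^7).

tr B = 4 and det B = 3, so the characteristic polynomial is λ² − (4)λ + (3) with roots 1 and 3.
Eigenvectors give P = [[−1, 1], [−2, 1]] with P⁻¹ = [[1, −1], [2, −1]], and B = P·diag(1, 3)·P⁻¹.
Then B^7 = P·diag(1, 2187)·P⁻¹ = [[−1, 2187], [−2, 2187]] · [[1, −1], [2, −1]] = [[4373, −2186], [4372, −2185]].

2188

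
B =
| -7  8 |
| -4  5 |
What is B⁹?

[[-39367, 39368], [-19684, 19685]]

tr B = -2 and det B = -3, so the characteristic polynomial is λ² − (-2)λ + (-3) with roots -3 and 1.
Eigenvectors give P = [[2, -1], [1, -1]] with P⁻¹ = [[1, -1], [1, -2]], and B = P·diag(-3, 1)·P⁻¹.
Then B⁹ = P·diag(-19683, 1)·P⁻¹ = [[-39366, -1], [-19683, -1]] · [[1, -1], [1, -2]] = [[-39367, 39368], [-19684, 19685]].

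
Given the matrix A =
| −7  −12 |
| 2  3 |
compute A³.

tr A = −4 and det A = 3, so the characteristic polynomial is λ² − (−4)λ + (3) with roots −1 and −3.
Eigenvectors give P = [[−2, 3], [1, −1]] with P⁻¹ = [[1, 3], [1, 2]], and A = P·diag(−1, −3)·P⁻¹.
Then A³ = P·diag(−1, −27)·P⁻¹ = [[2, −81], [−1, 27]] · [[1, 3], [1, 2]] = [[−79, −156], [26, 51]].

[[−79, −156], [26, 51]]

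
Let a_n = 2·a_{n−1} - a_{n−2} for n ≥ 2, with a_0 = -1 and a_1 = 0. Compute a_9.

With companion matrix A = [[2, -1], [1, 0]], [a_n, a_{n−1}]ᵀ = A·[a_{n−1}, a_{n−2}]ᵀ, so [a_9, a_8]ᵀ = A^8·[a_1, a_0]ᵀ.
A^8 = [[9, -8], [8, -7]], giving [a_9, a_8]ᵀ = [[8], [7]].

8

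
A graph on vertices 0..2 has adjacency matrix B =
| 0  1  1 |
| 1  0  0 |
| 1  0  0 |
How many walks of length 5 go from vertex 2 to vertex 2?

The number of length-5 walks from vertex 2 to vertex 2 is entry (2,2) of B⁵, where B is the adjacency matrix.
B² = [[2, 0, 0], [0, 1, 1], [0, 1, 1]]
B³ = [[0, 2, 2], [2, 0, 0], [2, 0, 0]]
B⁴ = [[4, 0, 0], [0, 2, 2], [0, 2, 2]]
B⁵ = [[0, 4, 4], [4, 0, 0], [4, 0, 0]]

0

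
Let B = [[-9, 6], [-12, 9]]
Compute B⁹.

[[-59049, 39366], [-78732, 59049]]

tr B = 0 and det B = -9, so the characteristic polynomial is λ² − (0)λ + (-9) with roots -3 and 3.
Eigenvectors give P = [[-1, -1], [-1, -2]] with P⁻¹ = [[-2, 1], [1, -1]], and B = P·diag(-3, 3)·P⁻¹.
Then B⁹ = P·diag(-19683, 19683)·P⁻¹ = [[19683, -19683], [19683, -39366]] · [[-2, 1], [1, -1]] = [[-59049, 39366], [-78732, 59049]].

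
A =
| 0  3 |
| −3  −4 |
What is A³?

[[36, 21], [−21, 8]]

A² = [[−9, −12], [12, 7]]
A³ = [[36, 21], [−21, 8]]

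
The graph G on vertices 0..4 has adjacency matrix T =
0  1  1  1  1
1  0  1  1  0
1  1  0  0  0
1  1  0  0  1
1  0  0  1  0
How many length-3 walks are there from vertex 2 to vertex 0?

6

The number of length-3 walks from vertex 2 to vertex 0 is entry (2,0) of T^3, where T is the adjacency matrix.
T^2 = [[4, 2, 1, 2, 1], [2, 3, 1, 1, 2], [1, 1, 2, 2, 1], [2, 1, 2, 3, 1], [1, 2, 1, 1, 2]]
T^3 = [[6, 7, 6, 7, 6], [7, 4, 5, 7, 3], [6, 5, 2, 3, 3], [7, 7, 3, 4, 5], [6, 3, 3, 5, 2]]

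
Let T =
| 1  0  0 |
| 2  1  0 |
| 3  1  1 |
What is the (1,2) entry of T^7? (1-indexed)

T = I + N where N = [[0, 0, 0], [2, 0, 0], [3, 1, 0]] is strictly lower-triangular, so N^3 = 0.
(I + N)^7 = I + 7·N + 21·N^2 = [[1, 0, 0], [14, 1, 0], [63, 7, 1]].

0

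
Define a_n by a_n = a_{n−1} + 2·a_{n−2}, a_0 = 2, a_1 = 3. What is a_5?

With companion matrix T = [[1, 2], [1, 0]], [a_n, a_{n−1}]ᵀ = T·[a_{n−1}, a_{n−2}]ᵀ, so [a_5, a_4]ᵀ = T^4·[a_1, a_0]ᵀ.
T^4 = [[11, 10], [5, 6]], giving [a_5, a_4]ᵀ = [[53], [27]].

53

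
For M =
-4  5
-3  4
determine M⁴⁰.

M² = I (check: tr M = 0 and det M = -1), so M⁴⁰ = I since 40 is even.

[[1, 0], [0, 1]]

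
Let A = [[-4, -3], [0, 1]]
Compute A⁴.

[[256, 153], [0, 1]]

A² = [[16, 9], [0, 1]]
A³ = [[-64, -39], [0, 1]]
A⁴ = [[256, 153], [0, 1]]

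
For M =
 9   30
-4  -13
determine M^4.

[[-399, -1200], [160, 481]]

tr M = -4 and det M = 3, so the characteristic polynomial is λ² − (-4)λ + (3) with roots -3 and -1.
Eigenvectors give P = [[-5, -3], [2, 1]] with P⁻¹ = [[1, 3], [-2, -5]], and M = P·diag(-3, -1)·P⁻¹.
Then M^4 = P·diag(81, 1)·P⁻¹ = [[-405, -3], [162, 1]] · [[1, 3], [-2, -5]] = [[-399, -1200], [160, 481]].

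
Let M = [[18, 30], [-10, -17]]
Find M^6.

[[2724, 3990], [-1330, -1931]]

tr M = 1 and det M = -6, so the characteristic polynomial is λ² − (1)λ + (-6) with roots 3 and -2.
Eigenvectors give P = [[-2, -3], [1, 2]] with P⁻¹ = [[-2, -3], [1, 2]], and M = P·diag(3, -2)·P⁻¹.
Then M^6 = P·diag(729, 64)·P⁻¹ = [[-1458, -192], [729, 128]] · [[-2, -3], [1, 2]] = [[2724, 3990], [-1330, -1931]].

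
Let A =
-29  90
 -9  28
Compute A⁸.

[[2551, -7650], [765, -2294]]

tr A = -1 and det A = -2, so the characteristic polynomial is λ² − (-1)λ + (-2) with roots -2 and 1.
Eigenvectors give P = [[-10, 3], [-3, 1]] with P⁻¹ = [[-1, 3], [-3, 10]], and A = P·diag(-2, 1)·P⁻¹.
Then A⁸ = P·diag(256, 1)·P⁻¹ = [[-2560, 3], [-768, 1]] · [[-1, 3], [-3, 10]] = [[2551, -7650], [765, -2294]].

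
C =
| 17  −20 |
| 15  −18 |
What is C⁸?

tr C = −1 and det C = −6, so the characteristic polynomial is λ² − (−1)λ + (−6) with roots −3 and 2.
Eigenvectors give P = [[−1, 4], [−1, 3]] with P⁻¹ = [[3, −4], [1, −1]], and C = P·diag(−3, 2)·P⁻¹.
Then C⁸ = P·diag(6561, 256)·P⁻¹ = [[−6561, 1024], [−6561, 768]] · [[3, −4], [1, −1]] = [[−18659, 25220], [−18915, 25476]].

[[−18659, 25220], [−18915, 25476]]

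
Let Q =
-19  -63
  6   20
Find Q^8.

tr Q = 1 and det Q = -2, so the characteristic polynomial is λ² − (1)λ + (-2) with roots 2 and -1.
Eigenvectors give P = [[3, -7], [-1, 2]] with P⁻¹ = [[-2, -7], [-1, -3]], and Q = P·diag(2, -1)·P⁻¹.
Then Q^8 = P·diag(256, 1)·P⁻¹ = [[768, -7], [-256, 2]] · [[-2, -7], [-1, -3]] = [[-1529, -5355], [510, 1786]].

[[-1529, -5355], [510, 1786]]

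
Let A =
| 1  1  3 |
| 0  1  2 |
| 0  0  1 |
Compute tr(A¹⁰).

A = I + N where N = [[0, 1, 3], [0, 0, 2], [0, 0, 0]] is strictly upper-triangular, so N³ = 0.
(I + N)¹⁰ = I + 10·N + 45·N² = [[1, 10, 120], [0, 1, 20], [0, 0, 1]].

3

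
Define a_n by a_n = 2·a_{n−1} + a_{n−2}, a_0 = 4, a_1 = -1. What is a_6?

With companion matrix B = [[2, 1], [1, 0]], [a_n, a_{n−1}]ᵀ = B·[a_{n−1}, a_{n−2}]ᵀ, so [a_6, a_5]ᵀ = B^5·[a_1, a_0]ᵀ.
B^5 = [[70, 29], [29, 12]], giving [a_6, a_5]ᵀ = [[46], [19]].

46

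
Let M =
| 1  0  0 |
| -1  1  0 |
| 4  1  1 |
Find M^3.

M = I + N where N = [[0, 0, 0], [-1, 0, 0], [4, 1, 0]] is strictly lower-triangular, so N^3 = 0.
(I + N)^3 = I + 3·N + 3·N^2 = [[1, 0, 0], [-3, 1, 0], [9, 3, 1]].

[[1, 0, 0], [-3, 1, 0], [9, 3, 1]]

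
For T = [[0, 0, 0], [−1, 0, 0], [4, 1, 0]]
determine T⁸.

T is strictly triangular, hence nilpotent: T³ = 0, so T⁸ = 0.

[[0, 0, 0], [0, 0, 0], [0, 0, 0]]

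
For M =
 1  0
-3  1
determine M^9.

M = I + N where N = [[0, 0], [-3, 0]] is strictly lower-triangular, so N^2 = 0.
(I + N)^9 = I + 9·N = [[1, 0], [-27, 1]].

[[1, 0], [-27, 1]]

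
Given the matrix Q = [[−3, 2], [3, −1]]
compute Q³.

[[−69, 38], [57, −31]]

Q² = [[15, −8], [−12, 7]]
Q³ = [[−69, 38], [57, −31]]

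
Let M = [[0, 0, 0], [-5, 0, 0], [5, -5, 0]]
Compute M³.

M is strictly triangular, hence nilpotent: M³ = 0, so M³ = 0.

[[0, 0, 0], [0, 0, 0], [0, 0, 0]]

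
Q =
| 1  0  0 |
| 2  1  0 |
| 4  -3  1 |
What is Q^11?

[[1, 0, 0], [22, 1, 0], [-286, -33, 1]]

Q = I + N where N = [[0, 0, 0], [2, 0, 0], [4, -3, 0]] is strictly lower-triangular, so N^3 = 0.
(I + N)^11 = I + 11·N + 55·N^2 = [[1, 0, 0], [22, 1, 0], [-286, -33, 1]].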